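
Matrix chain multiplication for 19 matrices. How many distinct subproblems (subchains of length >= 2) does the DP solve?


Subproblems are indexed by (i, j) where i < j.
Number of such pairs = n*(n-1)/2
= 19 * 18 / 2
= 171


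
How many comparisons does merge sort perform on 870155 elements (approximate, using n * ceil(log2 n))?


Recursion depth: ceil(log2(870155)) = 20
Each recursion level merges n = 870155 elements
Total = 870155 * 20 = 17403100


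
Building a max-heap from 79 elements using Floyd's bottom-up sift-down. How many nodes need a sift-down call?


In a heap of 79 elements (0-indexed array):
  Last element index: 78
  Parent of last element: floor((78 - 1) / 2) = 38
  Internal nodes: indices 0 to 38
  Count = floor(79/2) = 39


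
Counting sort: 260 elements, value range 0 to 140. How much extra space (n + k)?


n = 260 (output array)
k = 141 (count array for 141 distinct values)
Extra space = 260 + 141 = 401


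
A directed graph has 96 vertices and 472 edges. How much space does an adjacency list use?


Adjacency list: one list head per vertex + one entry per edge
Vertex heads: 96
Edge entries: 472
Total = 96 + 472 = 568


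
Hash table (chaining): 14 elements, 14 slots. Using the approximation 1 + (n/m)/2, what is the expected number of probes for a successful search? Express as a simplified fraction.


Computing expected probes:
alpha = 14/14
= 1 + alpha/2
= 1 + 14/(2*14)
= (2*14 + 14) / (2*14)
= 42/28 = 3/2


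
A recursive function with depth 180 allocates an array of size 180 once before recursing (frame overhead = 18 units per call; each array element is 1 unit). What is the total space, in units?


Array allocation: 180 units (allocated once)
Stack frames: 180 deep * 18 per frame = 3240 units
Total = 180 + 3240 = 3420


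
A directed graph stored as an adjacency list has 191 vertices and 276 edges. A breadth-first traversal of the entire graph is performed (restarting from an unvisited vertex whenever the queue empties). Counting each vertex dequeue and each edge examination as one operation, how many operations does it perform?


A full BFS traversal dequeues each vertex once and examines each edge once.
Vertex visits: 191
Edge visits: 276
V + E = 191 + 276 = 467


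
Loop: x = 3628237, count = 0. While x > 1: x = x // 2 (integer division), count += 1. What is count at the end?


The variable x halves each step:
x = 3628237 -> 1814118 -> 907059 -> 453529 -> 226764 -> 113382 -> 56691 -> 28345 -> 14172 -> 7086 -> 3543 -> 1771 -> 885 -> 442 -> 221 -> 110 -> 55 -> 27 -> 13 -> 6 -> 3 -> 1
Number of halvings = floor(log2(3628237)) = 21


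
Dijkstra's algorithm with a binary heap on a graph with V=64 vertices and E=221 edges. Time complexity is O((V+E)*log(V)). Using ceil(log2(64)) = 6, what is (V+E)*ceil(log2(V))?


Dijkstra with a binary heap: each vertex is extracted once, each edge may relax once.
Each heap operation costs O(log V).
V + E = 64 + 221 = 285
ceil(log2(64)) = 6 (since 2^5 = 32 < 64 <= 64 = 2^6)
Total heap work = (V+E) * ceil(log2(V)) = 285 * 6 = 1710


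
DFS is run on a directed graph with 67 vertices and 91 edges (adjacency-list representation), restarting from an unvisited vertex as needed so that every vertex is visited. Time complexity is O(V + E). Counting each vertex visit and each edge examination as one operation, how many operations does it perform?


A full DFS traversal processes each vertex exactly once (push/pop on stack).
Each directed edge is examined once.
V = 67, E = 91
V + E = 158


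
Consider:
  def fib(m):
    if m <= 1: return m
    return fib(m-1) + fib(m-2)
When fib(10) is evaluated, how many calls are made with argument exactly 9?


Let N(m) = number of times fib(m) is called while evaluating fib(10).
N(10) = 1 (the initial call).
N(9) = 1 (only fib(10) calls it).
For 1 <= m <= 8: fib(m) is called by fib(m+1) and fib(m+2), so
  N(m) = N(m+1) + N(m+2).
fib(0) is called only by fib(2), so N(0) = N(2).
Walk down from m=10:
  N(10)=1, N(9)=1
N(9) = 1


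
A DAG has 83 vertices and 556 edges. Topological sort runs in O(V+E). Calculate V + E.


V = 83 (vertex processing)
E = 556 (edge processing)
V + E = 83 + 556 = 639


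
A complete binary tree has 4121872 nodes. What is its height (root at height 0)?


In a complete binary tree, level k holds nodes 2^k .. 2^(k+1)-1 (1-indexed).
Height = floor(log2(n)) = floor(log2(4121872)) = 21
Check: 2^21 = 2097152 <= 4121872 < 4194304 = 2^22


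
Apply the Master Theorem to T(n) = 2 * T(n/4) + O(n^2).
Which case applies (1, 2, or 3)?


The Master Theorem: T(n) = a*T(n/b) + O(n^c)
  a = 2, b = 4, c = 2
log_b(a) = log_4(2) ~ 0.5
Compare b^c with a: 4^2 = 16 > 2, so c > log_b(a).
Since c > log_b(a), Case 3 applies.
T(n) = O(n^2)
Master Theorem case = 3


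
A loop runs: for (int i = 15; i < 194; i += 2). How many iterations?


Loop starts at i = 15, increments by 2, stops when i >= 194.
Number of iterations = ceil((194 - 15) / 2)
= ceil(179 / 2)
= 90


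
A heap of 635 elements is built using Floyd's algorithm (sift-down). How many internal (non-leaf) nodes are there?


Leaf nodes occupy roughly half the array.
Sift-down is called for each internal node, starting from the last one.
Internal nodes = floor(n/2) = floor(635/2) = 317


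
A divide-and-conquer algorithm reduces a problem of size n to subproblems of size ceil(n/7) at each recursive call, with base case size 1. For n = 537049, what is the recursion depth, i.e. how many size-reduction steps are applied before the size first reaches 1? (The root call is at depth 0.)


Each step divides the size by 7 (rounding up); after k steps the size is ceil(n/7^k), which equals 1 exactly when 7^k >= n.
So the depth is the smallest k with 7^k >= 537049, i.e. ceil(log_7(537049)).
7^6 = 117649 < 537049 <= 823543 = 7^7
Recursion depth = 7


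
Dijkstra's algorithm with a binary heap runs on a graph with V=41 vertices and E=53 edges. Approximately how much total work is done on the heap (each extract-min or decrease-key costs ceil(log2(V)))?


Dijkstra with a binary heap: each vertex is extracted once, each edge may relax once.
Each heap operation costs O(log V).
V + E = 41 + 53 = 94
ceil(log2(41)) = 6 (since 2^5 = 32 < 41 <= 64 = 2^6)
Total heap work = (V+E) * ceil(log2(V)) = 94 * 6 = 564


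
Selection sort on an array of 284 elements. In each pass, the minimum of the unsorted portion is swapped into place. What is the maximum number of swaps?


Selection sort performs one swap per pass:
  Pass 1: find min in positions 0 to 283, swap with position 0
  Pass 2: find min in positions 1 to 283, swap with position 1
  Pass 3: find min in positions 2 to 283, swap with position 2
  Pass 4: find min in positions 3 to 283, swap with position 3
  Pass 5: find min in positions 4 to 283, swap with position 4
  ... (278 more passes)
Total passes (and swaps) = n - 1 = 284 - 1 = 283


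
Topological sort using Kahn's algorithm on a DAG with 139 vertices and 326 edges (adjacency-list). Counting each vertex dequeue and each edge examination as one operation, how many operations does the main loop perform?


Kahn's algorithm:
  1. Compute in-degrees: O(V + E)
  2. Process queue: each vertex dequeued once (O(V))
     each edge examined once (O(E))
Total = V + E = 139 + 326 = 465


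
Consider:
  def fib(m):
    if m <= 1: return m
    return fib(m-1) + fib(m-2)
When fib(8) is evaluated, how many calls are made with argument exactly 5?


Let N(m) = number of times fib(m) is called while evaluating fib(8).
N(8) = 1 (the initial call).
N(7) = 1 (only fib(8) calls it).
For 1 <= m <= 6: fib(m) is called by fib(m+1) and fib(m+2), so
  N(m) = N(m+1) + N(m+2).
fib(0) is called only by fib(2), so N(0) = N(2).
Walk down from m=8:
  N(8)=1, N(7)=1, N(6)=2, N(5)=3
N(5) = 3


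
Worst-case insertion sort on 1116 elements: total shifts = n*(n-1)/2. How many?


Sum of shifts = 1 + 2 + 3 + ... + 1115
= 1116 * 1115 / 2
= 1244340 / 2
= 622170


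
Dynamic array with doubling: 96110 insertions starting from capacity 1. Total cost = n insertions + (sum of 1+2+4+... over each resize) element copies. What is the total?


n = 96110
Insertion costs: 96110
Resizes copy 1, 2, 4, ... up to the largest power of 2 that is <= n-1 = 96109, i.e. 65536.
Copy costs = 1 + 2 + 4 + 8 + 16 + 32 + 64 + 128 + 256 + 512 + 1024 + 2048 + 4096 + 8192 + 16384 + 32768 + 65536 = 131071
Total = 96110 + 131071 = 227181


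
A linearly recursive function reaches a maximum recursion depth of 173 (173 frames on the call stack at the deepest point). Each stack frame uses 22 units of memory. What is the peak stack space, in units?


Maximum recursion depth = 173 frames
Memory per frame = 22 units
Total stack space = depth * frame_size
= 173 * 22 = 3806


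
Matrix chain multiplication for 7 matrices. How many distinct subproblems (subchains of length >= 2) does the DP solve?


Subproblems are indexed by (i, j) where i < j.
Number of such pairs = n*(n-1)/2
= 7 * 6 / 2
= 21


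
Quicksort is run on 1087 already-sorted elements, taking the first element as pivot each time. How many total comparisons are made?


Sum of comparisons per partition:
1086 + 1085 + ... + 1 + 0
= 1087 * (1087 - 1) / 2
= 1087 * 1086 / 2
= 590241


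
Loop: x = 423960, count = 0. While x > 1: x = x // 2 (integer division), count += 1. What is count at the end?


The variable x halves each step:
x = 423960 -> 211980 -> 105990 -> 52995 -> 26497 -> 13248 -> 6624 -> 3312 -> 1656 -> 828 -> 414 -> 207 -> 103 -> 51 -> 25 -> 12 -> 6 -> 3 -> 1
Number of halvings = floor(log2(423960)) = 18


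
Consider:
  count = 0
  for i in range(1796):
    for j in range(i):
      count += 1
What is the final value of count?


For each i, the inner loop runs i times:
  i=0: inner runs 0 times
  i=1: inner runs 1 time
  i=2: inner runs 2 times
  i=3: inner runs 3 times
  i=4: inner runs 4 times
  i=5: inner runs 5 times
  i=6: inner runs 6 times
  i=7: inner runs 7 times
  ...
Total = 0 + 1 + 2 + ... + 1795 = 1796*(1796-1)/2 = 1611910


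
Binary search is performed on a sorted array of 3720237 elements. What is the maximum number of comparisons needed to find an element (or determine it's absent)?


Binary search halves the search space each comparison:
  Step 1: search space = 3720237 -> 1860118
  Step 2: search space = 1860118 -> 930059
  Step 3: search space = 930059 -> 465029
  Step 4: search space = 465029 -> 232514
  Step 5: search space = 232514 -> 116257
  Step 6: search space = 116257 -> 58128
  Step 7: search space = 58128 -> 29064
  Step 8: search space = 29064 -> 14532
  Step 9: search space = 14532 -> 7266
  Step 10: search space = 7266 -> 3633
  Step 11: search space = 3633 -> 1816
  Step 12: search space = 1816 -> 908
  Step 13: search space = 908 -> 454
  Step 14: search space = 454 -> 227
  Step 15: search space = 227 -> 113
  Step 16: search space = 113 -> 56
  Step 17: search space = 56 -> 28
  Step 18: search space = 28 -> 14
  Step 19: search space = 14 -> 7
  Step 20: search space = 7 -> 3
  Step 21: search space = 3 -> 1
  Step 22: search space = 1 (final check)
Maximum comparisons = floor(log2(3720237)) + 1 = 21 + 1 = 22


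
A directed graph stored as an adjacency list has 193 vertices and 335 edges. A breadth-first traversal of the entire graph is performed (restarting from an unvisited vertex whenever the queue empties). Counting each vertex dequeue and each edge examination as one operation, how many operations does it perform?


A full BFS traversal dequeues each vertex once and examines each edge once.
Vertex visits: 193
Edge visits: 335
V + E = 193 + 335 = 528


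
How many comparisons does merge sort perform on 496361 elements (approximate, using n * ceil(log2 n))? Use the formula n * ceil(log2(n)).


Recursion depth: ceil(log2(496361)) = 19
Each recursion level merges n = 496361 elements
Total = 496361 * 19 = 9430859


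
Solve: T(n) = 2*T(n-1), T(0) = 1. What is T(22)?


Unrolling:
T(22) = 2*T(21) = 2^2*T(20) = ... = 2^22*T(0)
= 2^22 * 1
= 4194304 * 1 = 4194304


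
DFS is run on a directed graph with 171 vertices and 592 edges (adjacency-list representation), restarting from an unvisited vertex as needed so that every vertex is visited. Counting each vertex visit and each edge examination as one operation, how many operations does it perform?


A full DFS traversal processes each vertex exactly once (push/pop on stack).
Each directed edge is examined once.
V = 171, E = 592
V + E = 763


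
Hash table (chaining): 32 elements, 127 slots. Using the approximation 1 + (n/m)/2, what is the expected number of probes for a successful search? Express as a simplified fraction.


Computing expected probes:
alpha = 32/127
= 1 + alpha/2
= 1 + 32/(2*127)
= (2*127 + 32) / (2*127)
= 286/254 = 143/127


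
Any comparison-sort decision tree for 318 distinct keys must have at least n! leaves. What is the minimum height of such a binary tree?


A binary decision tree of height h has at most 2^h leaves and needs at least n! of them, so h >= ceil(log2(n!)).
318! is far too large to multiply out, so use Stirling's series:
  ln(n!) ~ n ln n - n + (1/2) ln(2 pi n) + 1/(12n)  (error below 1/(360 n^3), negligible here)
  ln(318) = 5.7620514
  n ln n = 318 * 5.7620514 = 1832.3323
  (1/2) ln(2 pi * 318) = (1/2) ln(1998.0529) = 3.8000
  1/(12*318) = 0.0003
  ln(318!) ~ 1832.3323 - 318 + 3.8000 + 0.0003 = 1518.1326
Convert to base 2: log2(318!) = 1518.1326 / ln 2 = 1518.1326 / 0.69314718 = 2190.2024
ceil(2190.2024) = 2191


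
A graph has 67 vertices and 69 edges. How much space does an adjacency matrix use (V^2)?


Adjacency matrix: V x V grid of entries
Space = V^2 = 67^2 = 67 * 67 = 4489


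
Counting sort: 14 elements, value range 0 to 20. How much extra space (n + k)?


n = 14 (output array)
k = 21 (count array for 21 distinct values)
Extra space = 14 + 21 = 35


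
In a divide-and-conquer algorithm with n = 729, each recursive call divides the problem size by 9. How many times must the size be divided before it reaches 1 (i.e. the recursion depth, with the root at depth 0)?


Number of divisions = log_9(729)
Sizes: 729 -> 81 -> 9 -> 1 (3 divisions)
Recursion depth = 3


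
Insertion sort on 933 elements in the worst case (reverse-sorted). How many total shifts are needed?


In the worst case (reverse-sorted), each element shifts past all previous:
  Element 1: 1 shifts
  Element 2: 2 shifts
  Element 3: 3 shifts
  Element 4: 4 shifts
  Element 5: 5 shifts
  ...
  Element 932: 932 shifts
Total = 1 + 2 + ... + 932
= 933*(933-1)/2 = 434778


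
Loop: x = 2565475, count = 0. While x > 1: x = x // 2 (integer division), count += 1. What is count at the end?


The variable x halves each step:
x = 2565475 -> 1282737 -> 641368 -> 320684 -> 160342 -> 80171 -> 40085 -> 20042 -> 10021 -> 5010 -> 2505 -> 1252 -> 626 -> 313 -> 156 -> 78 -> 39 -> 19 -> 9 -> 4 -> 2 -> 1
Number of halvings = floor(log2(2565475)) = 21


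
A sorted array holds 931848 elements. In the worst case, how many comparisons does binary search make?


Halving sequence: 931848 -> 465924 -> 232962 -> 116481 -> 58240 -> 29120 -> 14560 -> 7280 -> 3640 -> 1820 -> 910 -> 455 -> 227 -> 113 -> 56 -> 28 -> 14 -> 7 -> 3 -> 1
Number of halvings = 19
Max comparisons = 19 + 1 = 20


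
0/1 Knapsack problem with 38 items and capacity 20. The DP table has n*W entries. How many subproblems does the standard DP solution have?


The DP table is indexed by (item, capacity).
Rows: 38 items
Columns: 20 capacity values (1 to W)
Total subproblems = 38 * 20 = 760


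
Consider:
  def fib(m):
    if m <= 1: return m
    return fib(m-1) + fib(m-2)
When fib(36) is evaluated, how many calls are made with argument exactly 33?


Let N(m) = number of times fib(m) is called while evaluating fib(36).
N(36) = 1 (the initial call).
N(35) = 1 (only fib(36) calls it).
For 1 <= m <= 34: fib(m) is called by fib(m+1) and fib(m+2), so
  N(m) = N(m+1) + N(m+2).
fib(0) is called only by fib(2), so N(0) = N(2).
Walk down from m=36:
  N(36)=1, N(35)=1, N(34)=2, N(33)=3
N(33) = 3


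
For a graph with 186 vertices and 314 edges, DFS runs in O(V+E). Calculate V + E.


A full DFS traversal visits each vertex once and examines each edge once.
V = 186
E = 314
Sum = 186 + 314 = 500


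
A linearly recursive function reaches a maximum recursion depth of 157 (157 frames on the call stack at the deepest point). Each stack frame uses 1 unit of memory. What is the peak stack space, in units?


Maximum recursion depth = 157 frames
Memory per frame = 1 unit
Total stack space = depth * frame_size
= 157 * 1 = 157


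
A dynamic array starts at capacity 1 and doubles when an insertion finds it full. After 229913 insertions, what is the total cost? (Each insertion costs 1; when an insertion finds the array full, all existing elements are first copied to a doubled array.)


Insertion cost: 229913 (one per element)
Resizes occur just before inserting elements 2, 3, 5, 9, ...
Elements copied at each resize: 1 + 2 + 4 + 8 + 16 + 32 + 64 + 128 + 256 + 512 + 1024 + 2048 + 4096 + 8192 + 16384 + 32768 + 65536 + 131072
Sum of copies = 262143 (geometric series: 2^k - 1)
Total = 229913 + 262143 = 492056


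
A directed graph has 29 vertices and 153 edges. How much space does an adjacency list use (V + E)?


Adjacency list: one list head per vertex + one entry per edge
Vertex heads: 29
Edge entries: 153
Total = 29 + 153 = 182


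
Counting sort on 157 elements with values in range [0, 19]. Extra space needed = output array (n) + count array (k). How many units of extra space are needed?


Output array size: 157 (to store sorted result)
Count array size: 20 (one slot per possible value, range 0 to 19)
Total extra space = 157 + 20 = 177


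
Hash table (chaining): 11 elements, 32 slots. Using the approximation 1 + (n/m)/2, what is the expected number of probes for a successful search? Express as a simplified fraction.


Computing expected probes:
alpha = 11/32
= 1 + alpha/2
= 1 + 11/(2*32)
= (2*32 + 11) / (2*32)
= 75/64


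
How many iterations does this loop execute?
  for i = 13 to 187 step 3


The loop variable i takes values starting at 13 and increments by 3 each iteration.
Sequence: i = 13, 16, 19, 22, 25, 28, 31, 34, 37, ...
The upper bound 187 is inclusive, so the count is floor((last - first) / step) + 1:
floor((187 - 13) / 3) + 1 = floor(174/3) + 1 = 58 + 1 = 59


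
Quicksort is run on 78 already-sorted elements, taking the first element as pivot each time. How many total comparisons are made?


Sum of comparisons per partition:
77 + 76 + ... + 1 + 0
= 78 * (78 - 1) / 2
= 78 * 77 / 2
= 3003


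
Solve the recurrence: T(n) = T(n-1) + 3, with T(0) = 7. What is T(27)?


Unrolling the recurrence:
T(27) = T(26) + 3
       = T(25) + 3 + 3
       = T(24) + 3*3
       ...
       = T(0) + 3*27
       = 7 + 81 = 88


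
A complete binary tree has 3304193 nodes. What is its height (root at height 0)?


In a complete binary tree, level k holds nodes 2^k .. 2^(k+1)-1 (1-indexed).
Height = floor(log2(n)) = floor(log2(3304193)) = 21
Check: 2^21 = 2097152 <= 3304193 < 4194304 = 2^22


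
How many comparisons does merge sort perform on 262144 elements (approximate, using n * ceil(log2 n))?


Recursion depth: ceil(log2(262144)) = 18
Each recursion level merges n = 262144 elements
Total = 262144 * 18 = 4718592


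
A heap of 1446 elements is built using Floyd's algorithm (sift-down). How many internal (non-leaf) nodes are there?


Leaf nodes occupy roughly half the array.
Sift-down is called for each internal node, starting from the last one.
Internal nodes = floor(n/2) = floor(1446/2) = 723


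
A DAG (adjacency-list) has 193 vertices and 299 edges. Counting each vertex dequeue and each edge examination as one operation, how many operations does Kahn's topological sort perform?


V = 193 (vertex processing)
E = 299 (edge processing)
V + E = 193 + 299 = 492


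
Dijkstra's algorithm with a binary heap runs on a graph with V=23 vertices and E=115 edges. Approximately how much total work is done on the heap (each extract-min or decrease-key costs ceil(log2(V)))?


Dijkstra with a binary heap: each vertex is extracted once, each edge may relax once.
Each heap operation costs O(log V).
V + E = 23 + 115 = 138
ceil(log2(23)) = 5 (since 2^4 = 16 < 23 <= 32 = 2^5)
Total heap work = (V+E) * ceil(log2(V)) = 138 * 5 = 690


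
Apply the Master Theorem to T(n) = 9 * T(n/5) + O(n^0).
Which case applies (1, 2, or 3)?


The Master Theorem: T(n) = a*T(n/b) + O(n^c)
  a = 9, b = 5, c = 0
log_b(a) = log_5(9) ~ 1.365
Compare b^c with a: 5^0 = 1 < 9, so c < log_b(a).
Since c < log_b(a), Case 1 applies.
T(n) = O(n^(log_5 9)) ~ O(n^1.365)
Master Theorem case = 1


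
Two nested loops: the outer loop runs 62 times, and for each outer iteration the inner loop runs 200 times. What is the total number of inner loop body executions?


Outer loop: 62 iterations
Inner loop: 200 iterations per outer iteration
Total = 62 * 200 = 12400


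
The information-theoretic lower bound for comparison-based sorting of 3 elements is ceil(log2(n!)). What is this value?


A binary decision tree of height h has at most 2^h leaves and needs at least n! of them, so h >= ceil(log2(n!)).
Compute 3! as a running product:
  x2 = 2, x3 = 6
3! = 6
Bracket between powers of 2:
  2^2 = 4 < 6 <= 8 = 2^3
So ceil(log2(3!)) = 3


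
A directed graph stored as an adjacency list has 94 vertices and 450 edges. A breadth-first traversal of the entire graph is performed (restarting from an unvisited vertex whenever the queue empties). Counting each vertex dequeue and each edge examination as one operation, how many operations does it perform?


A full BFS traversal dequeues each vertex once and examines each edge once.
Vertex visits: 94
Edge visits: 450
V + E = 94 + 450 = 544


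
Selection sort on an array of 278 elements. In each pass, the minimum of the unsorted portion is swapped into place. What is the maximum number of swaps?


Selection sort performs one swap per pass:
  Pass 1: find min in positions 0 to 277, swap with position 0
  Pass 2: find min in positions 1 to 277, swap with position 1
  Pass 3: find min in positions 2 to 277, swap with position 2
  Pass 4: find min in positions 3 to 277, swap with position 3
  Pass 5: find min in positions 4 to 277, swap with position 4
  ... (272 more passes)
Total passes (and swaps) = n - 1 = 278 - 1 = 277


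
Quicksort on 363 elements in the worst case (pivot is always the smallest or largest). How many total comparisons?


In the worst case, each partition step picks the worst pivot:
  Partition 1: 362 comparisons (n-1 elements to compare)
  Partition 2: 361 comparisons
  Partition 3: 360 comparisons
  Partition 4: 359 comparisons
  Partition 5: 358 comparisons
  ...
  Last partition: 0 comparisons
Total = (n-1) + (n-2) + ... + 1 + 0 = n*(n-1)/2
= 363*362/2 = 65703


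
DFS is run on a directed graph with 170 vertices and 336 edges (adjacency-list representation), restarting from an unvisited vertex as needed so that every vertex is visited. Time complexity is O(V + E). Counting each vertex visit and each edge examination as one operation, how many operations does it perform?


A full DFS traversal processes each vertex exactly once (push/pop on stack).
Each directed edge is examined once.
V = 170, E = 336
V + E = 506


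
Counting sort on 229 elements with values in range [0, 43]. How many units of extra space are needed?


Output array size: 229 (to store sorted result)
Count array size: 44 (one slot per possible value, range 0 to 43)
Total extra space = 229 + 44 = 273


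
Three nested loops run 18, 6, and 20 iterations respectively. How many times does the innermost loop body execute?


Loop 1 (outermost): 18 iterations
Loop 2 (middle): 6 iterations per outer
Loop 3 (innermost): 20 iterations per middle
Total = 18 * 6 * 20 = 2160


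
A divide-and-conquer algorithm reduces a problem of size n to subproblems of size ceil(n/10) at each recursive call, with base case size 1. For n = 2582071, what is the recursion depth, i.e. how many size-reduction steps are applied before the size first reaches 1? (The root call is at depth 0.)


Each step divides the size by 10 (rounding up); after k steps the size is ceil(n/10^k), which equals 1 exactly when 10^k >= n.
So the depth is the smallest k with 10^k >= 2582071, i.e. ceil(log_10(2582071)).
10^6 = 1000000 < 2582071 <= 10000000 = 10^7
Recursion depth = 7


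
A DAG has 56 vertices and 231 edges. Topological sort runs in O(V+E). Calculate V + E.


V = 56 (vertex processing)
E = 231 (edge processing)
V + E = 56 + 231 = 287


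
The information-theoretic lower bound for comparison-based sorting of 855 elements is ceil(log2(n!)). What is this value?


A binary decision tree of height h has at most 2^h leaves and needs at least n! of them, so h >= ceil(log2(n!)).
855! is far too large to multiply out, so use Stirling's series:
  ln(n!) ~ n ln n - n + (1/2) ln(2 pi n) + 1/(12n)  (error below 1/(360 n^3), negligible here)
  ln(855) = 6.7511015
  n ln n = 855 * 6.7511015 = 5772.1918
  (1/2) ln(2 pi * 855) = (1/2) ln(5372.1234) = 4.2945
  1/(12*855) = 0.0001
  ln(855!) ~ 5772.1918 - 855 + 4.2945 + 0.0001 = 4921.4864
Convert to base 2: log2(855!) = 4921.4864 / ln 2 = 4921.4864 / 0.69314718 = 7100.2040
ceil(7100.2040) = 7101


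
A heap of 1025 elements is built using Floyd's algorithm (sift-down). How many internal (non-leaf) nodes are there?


Leaf nodes occupy roughly half the array.
Sift-down is called for each internal node, starting from the last one.
Internal nodes = floor(n/2) = floor(1025/2) = 512


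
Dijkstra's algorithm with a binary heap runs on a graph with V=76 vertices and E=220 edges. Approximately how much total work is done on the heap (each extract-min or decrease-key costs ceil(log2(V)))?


Dijkstra with a binary heap: each vertex is extracted once, each edge may relax once.
Each heap operation costs O(log V).
V + E = 76 + 220 = 296
ceil(log2(76)) = 7 (since 2^6 = 64 < 76 <= 128 = 2^7)
Total heap work = (V+E) * ceil(log2(V)) = 296 * 7 = 2072


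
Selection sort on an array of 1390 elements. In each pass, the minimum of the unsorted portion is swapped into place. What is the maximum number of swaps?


Selection sort performs one swap per pass:
  Pass 1: find min in positions 0 to 1389, swap with position 0
  Pass 2: find min in positions 1 to 1389, swap with position 1
  Pass 3: find min in positions 2 to 1389, swap with position 2
  Pass 4: find min in positions 3 to 1389, swap with position 3
  Pass 5: find min in positions 4 to 1389, swap with position 4
  ... (1384 more passes)
Total passes (and swaps) = n - 1 = 1390 - 1 = 1389


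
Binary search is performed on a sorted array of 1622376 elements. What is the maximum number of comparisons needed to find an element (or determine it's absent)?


Binary search halves the search space each comparison:
  Step 1: search space = 1622376 -> 811188
  Step 2: search space = 811188 -> 405594
  Step 3: search space = 405594 -> 202797
  Step 4: search space = 202797 -> 101398
  Step 5: search space = 101398 -> 50699
  Step 6: search space = 50699 -> 25349
  Step 7: search space = 25349 -> 12674
  Step 8: search space = 12674 -> 6337
  Step 9: search space = 6337 -> 3168
  Step 10: search space = 3168 -> 1584
  Step 11: search space = 1584 -> 792
  Step 12: search space = 792 -> 396
  Step 13: search space = 396 -> 198
  Step 14: search space = 198 -> 99
  Step 15: search space = 99 -> 49
  Step 16: search space = 49 -> 24
  Step 17: search space = 24 -> 12
  Step 18: search space = 12 -> 6
  Step 19: search space = 6 -> 3
  Step 20: search space = 3 -> 1
  Step 21: search space = 1 (final check)
Maximum comparisons = floor(log2(1622376)) + 1 = 20 + 1 = 21


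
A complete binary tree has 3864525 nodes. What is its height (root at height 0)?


In a complete binary tree, level k holds nodes 2^k .. 2^(k+1)-1 (1-indexed).
Height = floor(log2(n)) = floor(log2(3864525)) = 21
Check: 2^21 = 2097152 <= 3864525 < 4194304 = 2^22


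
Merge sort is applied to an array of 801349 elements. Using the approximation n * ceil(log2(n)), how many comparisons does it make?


Merge sort divides the array into halves recursively.
Number of levels = ceil(log2(801349)) = 20
At each level, approximately n = 801349 comparisons are needed for merging.
Total comparisons ~ n * ceil(log2(n)) = 801349 * 20 = 16026980


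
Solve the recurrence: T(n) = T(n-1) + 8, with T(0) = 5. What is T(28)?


Unrolling the recurrence:
T(28) = T(27) + 8
       = T(26) + 8 + 8
       = T(25) + 8*3
       ...
       = T(0) + 8*28
       = 5 + 224 = 229


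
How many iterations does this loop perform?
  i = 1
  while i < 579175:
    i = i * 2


The loop variable doubles each iteration:
i = 1 -> 2 -> 4 -> 8 -> 16 -> 32 -> 64 -> 128 -> 256 -> 512 -> 1024 -> 2048 -> 4096 -> 8192 -> 16384 -> 32768 -> 65536 -> 131072 -> 262144 -> 524288 -> 1048576 (stop, 1048576 >= 579175)
Number of doublings = ceil(log2(579175)) = 20


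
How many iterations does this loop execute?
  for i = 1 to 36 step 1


The loop variable i takes values starting at 1 and increments by 1 each iteration.
Sequence: i = 1, 2, 3, 4, 5, 6, 7, 8, 9, ...
The upper bound 36 is inclusive, so the count is floor((last - first) / step) + 1:
floor((36 - 1) / 1) + 1 = floor(35/1) + 1 = 35 + 1 = 36


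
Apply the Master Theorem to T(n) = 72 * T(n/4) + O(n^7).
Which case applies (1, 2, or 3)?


The Master Theorem: T(n) = a*T(n/b) + O(n^c)
  a = 72, b = 4, c = 7
log_b(a) = log_4(72) ~ 3.085
Compare b^c with a: 4^7 = 16384 > 72, so c > log_b(a).
Since c > log_b(a), Case 3 applies.
T(n) = O(n^7)
Master Theorem case = 3


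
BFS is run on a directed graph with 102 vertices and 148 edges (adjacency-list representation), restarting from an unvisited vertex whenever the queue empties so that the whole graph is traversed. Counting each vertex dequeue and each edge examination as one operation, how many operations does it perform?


A full BFS traversal dequeues each vertex exactly once and examines each directed edge exactly once.
V = 102 (vertex processing cost)
E = 148 (edge examination cost)
Total operations proportional to V + E = 102 + 148 = 250


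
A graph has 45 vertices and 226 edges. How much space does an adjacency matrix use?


Adjacency matrix: V x V grid of entries
Space = V^2 = 45^2 = 45 * 45 = 2025


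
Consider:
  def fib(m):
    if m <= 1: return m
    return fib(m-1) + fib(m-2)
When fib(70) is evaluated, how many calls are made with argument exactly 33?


Let N(m) = number of times fib(m) is called while evaluating fib(70).
N(70) = 1 (the initial call).
N(69) = 1 (only fib(70) calls it).
For 1 <= m <= 68: fib(m) is called by fib(m+1) and fib(m+2), so
  N(m) = N(m+1) + N(m+2).
fib(0) is called only by fib(2), so N(0) = N(2).
Walk down from m=70:
  N(70)=1, N(69)=1, N(68)=2, N(67)=3, N(66)=5, N(65)=8, N(64)=13, N(63)=21, N(62)=34, N(61)=55, N(60)=89, N(59)=144, N(58)=233, N(57)=377, N(56)=610, N(55)=987, N(54)=1597, N(53)=2584, N(52)=4181, N(51)=6765, N(50)=10946, N(49)=17711, N(48)=28657, N(47)=46368, N(46)=75025, N(45)=121393, N(44)=196418, N(43)=317811, N(42)=514229, N(41)=832040, N(40)=1346269, N(39)=2178309, N(38)=3524578, N(37)=5702887, N(36)=9227465, N(35)=14930352, N(34)=24157817, N(33)=39088169
N(33) = 39088169


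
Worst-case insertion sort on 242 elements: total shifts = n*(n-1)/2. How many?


Sum of shifts = 1 + 2 + 3 + ... + 241
= 242 * 241 / 2
= 58322 / 2
= 29161


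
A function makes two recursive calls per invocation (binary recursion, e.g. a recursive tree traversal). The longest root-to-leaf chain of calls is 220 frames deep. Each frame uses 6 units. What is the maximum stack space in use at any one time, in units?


Binary recursion: the two calls run one after the other, so only one root-to-leaf chain of frames is on the stack at a time.
Maximum depth (longest chain) = 220 frames
Each frame = 6 units
Max stack space = 220 * 6 = 1320


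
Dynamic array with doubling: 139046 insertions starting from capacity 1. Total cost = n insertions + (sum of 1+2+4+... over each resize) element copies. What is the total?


n = 139046
Insertion costs: 139046
Resizes copy 1, 2, 4, ... up to the largest power of 2 that is <= n-1 = 139045, i.e. 131072.
Copy costs = 1 + 2 + 4 + 8 + 16 + 32 + 64 + 128 + 256 + 512 + 1024 + 2048 + 4096 + 8192 + 16384 + 32768 + 65536 + 131072 = 262143
Total = 139046 + 262143 = 401189


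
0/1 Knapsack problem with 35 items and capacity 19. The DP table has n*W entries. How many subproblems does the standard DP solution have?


The DP table is indexed by (item, capacity).
Rows: 35 items
Columns: 19 capacity values (1 to W)
Total subproblems = 35 * 19 = 665


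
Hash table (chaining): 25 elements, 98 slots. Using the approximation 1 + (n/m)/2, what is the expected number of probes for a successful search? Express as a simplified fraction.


Computing expected probes:
alpha = 25/98
= 1 + alpha/2
= 1 + 25/(2*98)
= (2*98 + 25) / (2*98)
= 221/196


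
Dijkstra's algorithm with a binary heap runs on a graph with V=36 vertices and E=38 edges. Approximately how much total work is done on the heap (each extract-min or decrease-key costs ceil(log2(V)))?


Dijkstra with a binary heap: each vertex is extracted once, each edge may relax once.
Each heap operation costs O(log V).
V + E = 36 + 38 = 74
ceil(log2(36)) = 6 (since 2^5 = 32 < 36 <= 64 = 2^6)
Total heap work = (V+E) * ceil(log2(V)) = 74 * 6 = 444


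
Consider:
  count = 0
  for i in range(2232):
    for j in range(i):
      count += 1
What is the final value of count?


For each i, the inner loop runs i times:
  i=0: inner runs 0 times
  i=1: inner runs 1 time
  i=2: inner runs 2 times
  i=3: inner runs 3 times
  i=4: inner runs 4 times
  i=5: inner runs 5 times
  i=6: inner runs 6 times
  i=7: inner runs 7 times
  ...
Total = 0 + 1 + 2 + ... + 2231 = 2232*(2232-1)/2 = 2489796


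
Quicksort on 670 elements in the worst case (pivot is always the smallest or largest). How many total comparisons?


In the worst case, each partition step picks the worst pivot:
  Partition 1: 669 comparisons (n-1 elements to compare)
  Partition 2: 668 comparisons
  Partition 3: 667 comparisons
  Partition 4: 666 comparisons
  Partition 5: 665 comparisons
  ...
  Last partition: 0 comparisons
Total = (n-1) + (n-2) + ... + 1 + 0 = n*(n-1)/2
= 670*669/2 = 224115


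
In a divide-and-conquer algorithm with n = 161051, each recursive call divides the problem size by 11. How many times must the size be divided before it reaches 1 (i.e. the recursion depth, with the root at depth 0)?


Number of divisions = log_11(161051)
Sizes: 161051 -> 14641 -> 1331 -> 121 -> 11 -> 1 (5 divisions)
Recursion depth = 5


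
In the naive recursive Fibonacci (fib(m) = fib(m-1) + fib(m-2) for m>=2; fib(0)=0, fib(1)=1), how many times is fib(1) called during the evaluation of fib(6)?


Let N(m) = number of times fib(m) is called while evaluating fib(6).
N(6) = 1 (the initial call).
N(5) = 1 (only fib(6) calls it).
For 1 <= m <= 4: fib(m) is called by fib(m+1) and fib(m+2), so
  N(m) = N(m+1) + N(m+2).
fib(0) is called only by fib(2), so N(0) = N(2).
Walk down from m=6:
  N(6)=1, N(5)=1, N(4)=2, N(3)=3, N(2)=5, N(1)=8
N(1) = 8


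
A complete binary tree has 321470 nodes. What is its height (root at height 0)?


In a complete binary tree, level k holds nodes 2^k .. 2^(k+1)-1 (1-indexed).
Height = floor(log2(n)) = floor(log2(321470)) = 18
Check: 2^18 = 262144 <= 321470 < 524288 = 2^19


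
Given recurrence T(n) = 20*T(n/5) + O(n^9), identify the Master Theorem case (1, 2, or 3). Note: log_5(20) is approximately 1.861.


Master Theorem parameters: a=20, b=5, c=9
log_b(a) = 1.861
Compare b^c with a: 5^9 = 1953125 > 20, so c > log_b(a).
Comparing c=9 vs log_b(a)=1.861:
9 > 1.861 => Case 3
Result: T(n) = O(n^9)
Master Theorem case = 3


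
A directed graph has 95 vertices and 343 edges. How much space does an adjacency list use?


Adjacency list: one list head per vertex + one entry per edge
Vertex heads: 95
Edge entries: 343
Total = 95 + 343 = 438


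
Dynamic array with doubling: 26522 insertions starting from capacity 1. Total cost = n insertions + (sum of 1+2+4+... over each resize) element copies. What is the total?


n = 26522
Insertion costs: 26522
Resizes copy 1, 2, 4, ... up to the largest power of 2 that is <= n-1 = 26521, i.e. 16384.
Copy costs = 1 + 2 + 4 + 8 + 16 + 32 + 64 + 128 + 256 + 512 + 1024 + 2048 + 4096 + 8192 + 16384 = 32767
Total = 26522 + 32767 = 59289


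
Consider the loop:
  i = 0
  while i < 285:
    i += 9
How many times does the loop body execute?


Starting at i = 0, each iteration adds 9.
Iterations until i >= 285:
  Iteration 1: i = 0 -> i = 9
  Iteration 2: i = 9 -> i = 18
  Iteration 3: i = 18 -> i = 27
  Iteration 4: i = 27 -> i = 36
  Iteration 5: i = 36 -> i = 45
  Iteration 6: i = 45 -> i = 54
  Iteration 7: i = 54 -> i = 63
  Iteration 8: i = 63 -> i = 72
  ... continuing ...
Total iterations = ceil(285/9) = 32


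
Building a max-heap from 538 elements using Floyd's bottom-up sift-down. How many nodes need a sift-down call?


In a heap of 538 elements (0-indexed array):
  Last element index: 537
  Parent of last element: floor((537 - 1) / 2) = 268
  Internal nodes: indices 0 to 268
  Count = floor(538/2) = 269


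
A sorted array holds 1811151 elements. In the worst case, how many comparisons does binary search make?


Halving sequence: 1811151 -> 905575 -> 452787 -> 226393 -> 113196 -> 56598 -> 28299 -> 14149 -> 7074 -> 3537 -> 1768 -> 884 -> 442 -> 221 -> 110 -> 55 -> 27 -> 13 -> 6 -> 3 -> 1
Number of halvings = 20
Max comparisons = 20 + 1 = 21


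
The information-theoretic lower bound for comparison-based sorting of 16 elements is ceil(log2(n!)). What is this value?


A binary decision tree of height h has at most 2^h leaves and needs at least n! of them, so h >= ceil(log2(n!)).
Compute 16! as a running product:
  x2 = 2, x3 = 6, x4 = 24, x5 = 120
  x6 = 720, x7 = 5040, x8 = 40320, x9 = 362880
  x10 = 3628800, x11 = 39916800, x12 = 479001600, x13 = 6227020800
  x14 = 87178291200, x15 = 1307674368000, x16 = 20922789888000
16! = 20922789888000
Bracket between powers of 2:
  2^44 = 17592186044416 < 20922789888000 <= 35184372088832 = 2^45
So ceil(log2(16!)) = 45


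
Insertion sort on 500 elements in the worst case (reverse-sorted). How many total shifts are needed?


In the worst case (reverse-sorted), each element shifts past all previous:
  Element 1: 1 shifts
  Element 2: 2 shifts
  Element 3: 3 shifts
  Element 4: 4 shifts
  Element 5: 5 shifts
  ...
  Element 499: 499 shifts
Total = 1 + 2 + ... + 499
= 500*(500-1)/2 = 124750


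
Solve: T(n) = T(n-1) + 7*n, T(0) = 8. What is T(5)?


Expanding the recurrence:
T(5) = T(4) + 7*5
       = T(3) + 7*4 + 7*5
       ...
       = T(0) + 7*(1 + 2 + ... + 5)
       = 8 + 7 * 5*6/2
       = 8 + 7 * 15
       = 8 + 105 = 113


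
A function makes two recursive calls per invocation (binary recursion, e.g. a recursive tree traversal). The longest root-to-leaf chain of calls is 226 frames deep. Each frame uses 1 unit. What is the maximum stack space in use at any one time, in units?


Binary recursion: the two calls run one after the other, so only one root-to-leaf chain of frames is on the stack at a time.
Maximum depth (longest chain) = 226 frames
Each frame = 1 unit
Max stack space = 226 * 1 = 226


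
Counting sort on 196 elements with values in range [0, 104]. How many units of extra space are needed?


Output array size: 196 (to store sorted result)
Count array size: 105 (one slot per possible value, range 0 to 104)
Total extra space = 196 + 105 = 301


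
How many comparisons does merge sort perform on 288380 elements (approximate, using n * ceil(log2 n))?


Recursion depth: ceil(log2(288380)) = 19
Each recursion level merges n = 288380 elements
Total = 288380 * 19 = 5479220
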